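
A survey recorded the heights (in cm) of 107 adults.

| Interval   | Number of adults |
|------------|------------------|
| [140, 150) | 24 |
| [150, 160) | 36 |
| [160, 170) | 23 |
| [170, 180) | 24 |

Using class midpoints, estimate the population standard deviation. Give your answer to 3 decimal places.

10.693

Midpoints: 145, 155, 165, 175
n = 107, Σfm = 17055, mean = 159.3925
Σfm² = 2730675
Σf(m − x̄)² = Σfm² − (Σfm)²/n = 2730675 − 17055²/107 = 12235.5140
Population variance = 12235.5140 / 107 = 114.3506
Standard deviation = √114.3506 = 10.6935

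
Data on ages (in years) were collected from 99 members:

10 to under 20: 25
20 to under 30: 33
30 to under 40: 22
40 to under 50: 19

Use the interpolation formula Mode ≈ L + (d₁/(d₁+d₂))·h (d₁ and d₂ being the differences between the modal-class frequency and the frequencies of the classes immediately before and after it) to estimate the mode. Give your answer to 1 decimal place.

24.2

Modal class: 20 to under 30 (highest frequency 33).
d₁ = 33 − 25 = 8, d₂ = 33 − 22 = 11
Mode ≈ 20 + (8/(8+11)) × 10 = 20 + 4.2105 = 24.2105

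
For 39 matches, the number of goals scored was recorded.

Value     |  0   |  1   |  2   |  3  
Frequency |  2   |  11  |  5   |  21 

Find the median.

3

Cumulative frequencies: 2, 13, 18, 39
n = 39, so the median is the value in position (n+1)/2 = 20.
Position 20 falls at value 3.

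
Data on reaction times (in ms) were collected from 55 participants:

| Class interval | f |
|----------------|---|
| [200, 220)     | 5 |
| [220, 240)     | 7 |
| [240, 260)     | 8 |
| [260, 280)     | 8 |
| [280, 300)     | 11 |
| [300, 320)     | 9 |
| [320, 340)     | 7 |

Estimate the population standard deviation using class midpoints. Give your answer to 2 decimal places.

Midpoints: 210, 230, 250, 270, 290, 310, 330
n = 55, Σfm = 15110, mean = 274.7273
Σfm² = 4226300
Σf(m − x̄)² = Σfm² − (Σfm)²/n = 4226300 − 15110²/55 = 75170.9091
Population variance = 75170.9091 / 55 = 1366.7438
Standard deviation = √1366.7438 = 36.9695

36.97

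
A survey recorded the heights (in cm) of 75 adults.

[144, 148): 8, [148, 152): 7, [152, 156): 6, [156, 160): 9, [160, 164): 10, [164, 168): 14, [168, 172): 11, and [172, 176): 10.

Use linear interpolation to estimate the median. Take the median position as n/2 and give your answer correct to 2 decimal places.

Cumulative frequencies: 8, 15, 21, 30, 40, 54, 65, 75
n = 75; position = n/2 = 37.5.
This falls in the class [160, 164): L = 160, F = 30, f = 10, h = 4.
Median ≈ 160 + ((37.5 − 30) / 10) × 4 = 163.0000

163.00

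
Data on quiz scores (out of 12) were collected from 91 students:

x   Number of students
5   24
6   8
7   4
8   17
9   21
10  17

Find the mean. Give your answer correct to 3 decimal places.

Values: 5, 6, 7, 8, 9, 10
Σfx = 24×5 + 8×6 + 4×7 + 17×8 + 21×9 + 17×10 = 691
n = Σf = 91
Mean = 691 / 91 = 7.5934

7.593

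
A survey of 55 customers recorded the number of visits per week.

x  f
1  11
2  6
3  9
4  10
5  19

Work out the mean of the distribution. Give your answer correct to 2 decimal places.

Values: 1, 2, 3, 4, 5
Σfx = 11×1 + 6×2 + 9×3 + 10×4 + 19×5 = 185
n = Σf = 55
Mean = 185 / 55 = 3.3636

3.36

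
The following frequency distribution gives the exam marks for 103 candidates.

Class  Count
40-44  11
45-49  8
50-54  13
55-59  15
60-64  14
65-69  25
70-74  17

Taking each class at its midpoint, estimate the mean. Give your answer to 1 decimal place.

Midpoints: 42, 47, 52, 57, 62, 67, 72
Σfm = 11×42 + 8×47 + 13×52 + 15×57 + 14×62 + 25×67 + 17×72 = 6136
n = Σf = 103
Mean = 6136 / 103 = 59.5728

59.6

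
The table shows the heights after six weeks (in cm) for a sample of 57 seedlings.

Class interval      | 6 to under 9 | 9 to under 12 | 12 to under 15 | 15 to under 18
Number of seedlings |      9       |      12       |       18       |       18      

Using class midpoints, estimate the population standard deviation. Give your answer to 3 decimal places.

3.166

Midpoints: 7.5, 10.5, 13.5, 16.5
n = 57, Σfm = 733.5, mean = 12.8684
Σfm² = 10010.25
Σf(m − x̄)² = Σfm² − (Σfm)²/n = 10010.25 − 733.5²/57 = 571.2632
Population variance = 571.2632 / 57 = 10.0222
Standard deviation = √10.0222 = 3.1658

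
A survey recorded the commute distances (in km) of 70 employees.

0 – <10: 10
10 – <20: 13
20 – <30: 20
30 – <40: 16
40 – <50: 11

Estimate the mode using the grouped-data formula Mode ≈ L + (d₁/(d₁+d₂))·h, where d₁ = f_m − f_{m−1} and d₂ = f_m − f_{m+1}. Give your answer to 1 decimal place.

26.4

Modal class: 20 – <30 (highest frequency 20).
d₁ = 20 − 13 = 7, d₂ = 20 − 16 = 4
Mode ≈ 20 + (7/(7+4)) × 10 = 20 + 6.3636 = 26.3636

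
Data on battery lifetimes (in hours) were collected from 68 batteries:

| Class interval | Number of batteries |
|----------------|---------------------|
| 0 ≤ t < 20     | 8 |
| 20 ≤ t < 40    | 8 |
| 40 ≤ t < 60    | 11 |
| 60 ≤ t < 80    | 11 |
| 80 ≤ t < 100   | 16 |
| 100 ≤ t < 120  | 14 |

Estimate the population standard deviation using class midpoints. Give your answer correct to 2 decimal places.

33.10

Midpoints: 10, 30, 50, 70, 90, 110
n = 68, Σfm = 4620, mean = 67.9412
Σfm² = 388400
Σf(m − x̄)² = Σfm² − (Σfm)²/n = 388400 − 4620²/68 = 74511.7647
Population variance = 74511.7647 / 68 = 1095.7612
Standard deviation = √1095.7612 = 33.1023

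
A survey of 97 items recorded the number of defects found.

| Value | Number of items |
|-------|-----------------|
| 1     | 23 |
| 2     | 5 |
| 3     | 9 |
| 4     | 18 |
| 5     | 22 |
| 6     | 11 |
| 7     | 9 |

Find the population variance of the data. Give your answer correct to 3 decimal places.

3.918

Values: 1, 2, 3, 4, 5, 6, 7
n = 97, Σfx = 371, mean = 3.8247
Σfx² = 1799
Σf(x − x̄)² = Σfx² − (Σfx)²/n = 1799 − 371²/97 = 380.0206
Population variance = 380.0206 / 97 = 3.9177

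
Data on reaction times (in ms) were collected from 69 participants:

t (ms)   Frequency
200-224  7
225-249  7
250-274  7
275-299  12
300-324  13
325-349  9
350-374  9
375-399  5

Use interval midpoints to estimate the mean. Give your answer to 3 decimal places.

300.043

Midpoints: 212, 237, 262, 287, 312, 337, 362, 387
Σfm = 7×212 + 7×237 + 7×262 + 12×287 + 13×312 + 9×337 + 9×362 + 5×387 = 20703
n = Σf = 69
Mean = 20703 / 69 = 300.0435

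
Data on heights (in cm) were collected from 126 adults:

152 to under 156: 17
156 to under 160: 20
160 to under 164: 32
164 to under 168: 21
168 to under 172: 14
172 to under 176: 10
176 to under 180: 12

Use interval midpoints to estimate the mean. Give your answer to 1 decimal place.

164.3

Midpoints: 154, 158, 162, 166, 170, 174, 178
Σfm = 17×154 + 20×158 + 32×162 + 21×166 + 14×170 + 10×174 + 12×178 = 20704
n = Σf = 126
Mean = 20704 / 126 = 164.3175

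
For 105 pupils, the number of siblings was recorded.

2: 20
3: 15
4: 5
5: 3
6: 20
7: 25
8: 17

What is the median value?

Cumulative frequencies: 20, 35, 40, 43, 63, 88, 105
n = 105, so the median is the value in position (n+1)/2 = 53.
Position 53 falls at value 6.

6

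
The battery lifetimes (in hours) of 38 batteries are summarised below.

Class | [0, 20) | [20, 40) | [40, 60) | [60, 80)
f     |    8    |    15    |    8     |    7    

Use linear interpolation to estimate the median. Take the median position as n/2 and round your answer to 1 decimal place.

Cumulative frequencies: 8, 23, 31, 38
n = 38; position = n/2 = 19.
This falls in the class [20, 40): L = 20, F = 8, f = 15, h = 20.
Median ≈ 20 + ((19 − 8) / 15) × 20 = 34.6667

34.7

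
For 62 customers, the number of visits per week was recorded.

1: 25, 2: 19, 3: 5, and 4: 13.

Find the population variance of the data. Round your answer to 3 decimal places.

1.313

Values: 1, 2, 3, 4
n = 62, Σfx = 130, mean = 2.0968
Σfx² = 354
Σf(x − x̄)² = Σfx² − (Σfx)²/n = 354 − 130²/62 = 81.4194
Population variance = 81.4194 / 62 = 1.3132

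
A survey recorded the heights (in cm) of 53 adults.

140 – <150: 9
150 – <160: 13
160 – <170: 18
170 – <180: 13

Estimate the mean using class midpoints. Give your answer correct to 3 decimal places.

Midpoints: 145, 155, 165, 175
Σfm = 9×145 + 13×155 + 18×165 + 13×175 = 8565
n = Σf = 53
Mean = 8565 / 53 = 161.6038

161.604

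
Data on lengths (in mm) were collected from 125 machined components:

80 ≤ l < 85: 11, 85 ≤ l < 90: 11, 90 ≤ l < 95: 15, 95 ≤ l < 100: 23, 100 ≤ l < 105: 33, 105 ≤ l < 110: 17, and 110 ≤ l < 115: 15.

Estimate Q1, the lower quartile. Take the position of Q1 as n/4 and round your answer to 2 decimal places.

Cumulative frequencies: 11, 22, 37, 60, 93, 110, 125
n = 125; position = n/4 = 31.25.
This falls in the class 90 ≤ l < 95: L = 90, F = 22, f = 15, h = 5.
Lower quartile ≈ 90 + ((31.25 − 22) / 15) × 5 = 93.0833

93.08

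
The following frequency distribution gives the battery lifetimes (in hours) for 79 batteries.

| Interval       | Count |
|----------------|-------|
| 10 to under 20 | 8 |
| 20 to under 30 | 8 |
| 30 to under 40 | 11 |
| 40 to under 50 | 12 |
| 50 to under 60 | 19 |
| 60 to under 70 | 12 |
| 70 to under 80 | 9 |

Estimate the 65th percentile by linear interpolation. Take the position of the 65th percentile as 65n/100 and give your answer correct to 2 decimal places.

56.50

Cumulative frequencies: 8, 16, 27, 39, 58, 70, 79
n = 79; position = 65n/100 = 51.35.
This falls in the class 50 to under 60: L = 50, F = 39, f = 19, h = 10.
65th percentile ≈ 50 + ((51.35 − 39) / 19) × 10 = 56.5000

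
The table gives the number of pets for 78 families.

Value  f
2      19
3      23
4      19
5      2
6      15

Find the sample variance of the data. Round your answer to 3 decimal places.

Values: 2, 3, 4, 5, 6
n = 78, Σfx = 283, mean = 3.6282
Σfx² = 1177
Σf(x − x̄)² = Σfx² − (Σfx)²/n = 1177 − 283²/78 = 150.2179
Sample variance = 150.2179 / 77 = 1.9509

1.951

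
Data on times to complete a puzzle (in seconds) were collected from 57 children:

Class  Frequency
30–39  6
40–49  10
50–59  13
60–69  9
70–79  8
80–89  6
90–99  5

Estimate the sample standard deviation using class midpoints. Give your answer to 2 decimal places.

17.90

Midpoints: 34.5, 44.5, 54.5, 64.5, 74.5, 84.5, 94.5
n = 57, Σfm = 3516.5, mean = 61.6930
Σfm² = 234894.25
Σf(m − x̄)² = Σfm² − (Σfm)²/n = 234894.25 − 3516.5²/57 = 17950.8772
Sample variance = 17950.8772 / 56 = 320.5514
Standard deviation = √320.5514 = 17.9039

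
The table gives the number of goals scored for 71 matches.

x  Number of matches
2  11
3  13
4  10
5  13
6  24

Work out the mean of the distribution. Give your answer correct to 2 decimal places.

4.37

Values: 2, 3, 4, 5, 6
Σfx = 11×2 + 13×3 + 10×4 + 13×5 + 24×6 = 310
n = Σf = 71
Mean = 310 / 71 = 4.3662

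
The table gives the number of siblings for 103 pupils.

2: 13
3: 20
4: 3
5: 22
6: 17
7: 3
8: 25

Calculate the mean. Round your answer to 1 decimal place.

5.2

Values: 2, 3, 4, 5, 6, 7, 8
Σfx = 13×2 + 20×3 + 3×4 + 22×5 + 17×6 + 3×7 + 25×8 = 531
n = Σf = 103
Mean = 531 / 103 = 5.1553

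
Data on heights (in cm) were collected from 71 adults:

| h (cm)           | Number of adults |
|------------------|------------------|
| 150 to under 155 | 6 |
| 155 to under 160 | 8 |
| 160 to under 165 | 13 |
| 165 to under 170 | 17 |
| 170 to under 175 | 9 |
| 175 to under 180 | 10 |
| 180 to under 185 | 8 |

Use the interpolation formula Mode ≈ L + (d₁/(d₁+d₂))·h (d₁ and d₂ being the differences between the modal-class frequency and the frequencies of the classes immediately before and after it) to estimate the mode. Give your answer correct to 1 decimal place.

Modal class: 165 to under 170 (highest frequency 17).
d₁ = 17 − 13 = 4, d₂ = 17 − 9 = 8
Mode ≈ 165 + (4/(4+8)) × 5 = 165 + 1.6667 = 166.6667

166.7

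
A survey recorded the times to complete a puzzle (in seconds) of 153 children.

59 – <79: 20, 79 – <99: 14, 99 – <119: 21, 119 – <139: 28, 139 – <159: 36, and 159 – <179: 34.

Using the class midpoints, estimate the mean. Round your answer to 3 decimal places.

Midpoints: 69, 89, 109, 129, 149, 169
Σfm = 20×69 + 14×89 + 21×109 + 28×129 + 36×149 + 34×169 = 19637
n = Σf = 153
Mean = 19637 / 153 = 128.3464

128.346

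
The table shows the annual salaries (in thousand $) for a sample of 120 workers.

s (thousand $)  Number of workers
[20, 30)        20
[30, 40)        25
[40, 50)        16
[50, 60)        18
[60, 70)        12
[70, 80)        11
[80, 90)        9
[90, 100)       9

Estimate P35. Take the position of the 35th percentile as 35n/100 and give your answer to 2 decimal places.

Cumulative frequencies: 20, 45, 61, 79, 91, 102, 111, 120
n = 120; position = 35n/100 = 42.
This falls in the class [30, 40): L = 30, F = 20, f = 25, h = 10.
35th percentile ≈ 30 + ((42 − 20) / 25) × 10 = 38.8000

38.80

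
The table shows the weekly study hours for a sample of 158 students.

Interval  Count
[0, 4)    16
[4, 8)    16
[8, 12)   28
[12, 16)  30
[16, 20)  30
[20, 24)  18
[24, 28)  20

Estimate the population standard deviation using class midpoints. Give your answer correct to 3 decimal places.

Midpoints: 2, 6, 10, 14, 18, 22, 26
n = 158, Σfm = 2284, mean = 14.4557
Σfm² = 41272
Σf(m − x̄)² = Σfm² − (Σfm)²/n = 41272 − 2284²/158 = 8255.1899
Population variance = 8255.1899 / 158 = 52.2480
Standard deviation = √52.2480 = 7.2283

7.228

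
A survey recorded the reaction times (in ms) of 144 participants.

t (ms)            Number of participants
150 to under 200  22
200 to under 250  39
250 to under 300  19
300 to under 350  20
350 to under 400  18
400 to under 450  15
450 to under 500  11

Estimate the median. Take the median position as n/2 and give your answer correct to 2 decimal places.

278.95

Cumulative frequencies: 22, 61, 80, 100, 118, 133, 144
n = 144; position = n/2 = 72.
This falls in the class 250 to under 300: L = 250, F = 61, f = 19, h = 50.
Median ≈ 250 + ((72 − 61) / 19) × 50 = 278.9474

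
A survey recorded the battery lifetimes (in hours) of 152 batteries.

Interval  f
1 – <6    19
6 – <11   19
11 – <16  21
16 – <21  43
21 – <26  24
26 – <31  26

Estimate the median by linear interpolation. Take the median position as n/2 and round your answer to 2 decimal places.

17.98

Cumulative frequencies: 19, 38, 59, 102, 126, 152
n = 152; position = n/2 = 76.
This falls in the class 16 – <21: L = 16, F = 59, f = 43, h = 5.
Median ≈ 16 + ((76 − 59) / 43) × 5 = 17.9767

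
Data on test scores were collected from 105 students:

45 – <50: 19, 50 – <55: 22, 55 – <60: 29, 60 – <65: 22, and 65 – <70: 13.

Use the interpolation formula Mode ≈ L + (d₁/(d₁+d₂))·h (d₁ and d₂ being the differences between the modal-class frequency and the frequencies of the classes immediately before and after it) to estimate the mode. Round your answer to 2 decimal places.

Modal class: 55 – <60 (highest frequency 29).
d₁ = 29 − 22 = 7, d₂ = 29 − 22 = 7
Mode ≈ 55 + (7/(7+7)) × 5 = 55 + 2.5000 = 57.5000

57.50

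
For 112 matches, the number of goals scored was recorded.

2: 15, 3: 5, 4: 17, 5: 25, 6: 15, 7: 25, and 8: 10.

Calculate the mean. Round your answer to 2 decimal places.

5.21

Values: 2, 3, 4, 5, 6, 7, 8
Σfx = 15×2 + 5×3 + 17×4 + 25×5 + 15×6 + 25×7 + 10×8 = 583
n = Σf = 112
Mean = 583 / 112 = 5.2054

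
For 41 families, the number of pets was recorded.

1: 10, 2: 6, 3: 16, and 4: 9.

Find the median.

3

Cumulative frequencies: 10, 16, 32, 41
n = 41, so the median is the value in position (n+1)/2 = 21.
Position 21 falls at value 3.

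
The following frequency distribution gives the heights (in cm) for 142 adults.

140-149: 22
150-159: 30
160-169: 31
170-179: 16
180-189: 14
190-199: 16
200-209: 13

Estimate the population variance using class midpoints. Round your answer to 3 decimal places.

Midpoints: 144.5, 154.5, 164.5, 174.5, 184.5, 194.5, 204.5
n = 142, Σfm = 24059, mean = 169.4296
Σfm² = 4127055.5
Σf(m − x̄)² = Σfm² − (Σfm)²/n = 4127055.5 − 24059²/142 = 50749.2958
Population variance = 50749.2958 / 142 = 357.3894

357.389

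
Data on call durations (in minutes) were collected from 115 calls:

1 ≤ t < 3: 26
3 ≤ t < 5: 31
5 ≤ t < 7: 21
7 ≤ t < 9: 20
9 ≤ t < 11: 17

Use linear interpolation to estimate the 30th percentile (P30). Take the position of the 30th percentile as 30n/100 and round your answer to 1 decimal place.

3.5

Cumulative frequencies: 26, 57, 78, 98, 115
n = 115; position = 30n/100 = 34.5.
This falls in the class 3 ≤ t < 5: L = 3, F = 26, f = 31, h = 2.
30th percentile ≈ 3 + ((34.5 − 26) / 31) × 2 = 3.5484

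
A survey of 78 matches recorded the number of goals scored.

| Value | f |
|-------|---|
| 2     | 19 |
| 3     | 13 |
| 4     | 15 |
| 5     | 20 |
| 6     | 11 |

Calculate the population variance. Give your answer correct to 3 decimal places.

1.948

Values: 2, 3, 4, 5, 6
n = 78, Σfx = 303, mean = 3.8846
Σfx² = 1329
Σf(x − x̄)² = Σfx² − (Σfx)²/n = 1329 − 303²/78 = 151.9615
Population variance = 151.9615 / 78 = 1.9482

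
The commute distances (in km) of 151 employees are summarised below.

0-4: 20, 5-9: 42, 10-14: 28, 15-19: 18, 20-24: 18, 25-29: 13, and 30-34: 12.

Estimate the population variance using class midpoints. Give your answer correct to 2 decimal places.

Midpoints: 2, 7, 12, 17, 22, 27, 32
n = 151, Σfm = 2107, mean = 13.9536
Σfm² = 41849
Σf(m − x̄)² = Σfm² − (Σfm)²/n = 41849 − 2107²/151 = 12448.6755
Population variance = 12448.6755 / 151 = 82.4416

82.44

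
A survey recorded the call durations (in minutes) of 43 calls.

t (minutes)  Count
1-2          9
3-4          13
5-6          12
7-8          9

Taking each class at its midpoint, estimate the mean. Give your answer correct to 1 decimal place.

Midpoints: 1.5, 3.5, 5.5, 7.5
Σfm = 9×1.5 + 13×3.5 + 12×5.5 + 9×7.5 = 192.5
n = Σf = 43
Mean = 192.5 / 43 = 4.4767

4.5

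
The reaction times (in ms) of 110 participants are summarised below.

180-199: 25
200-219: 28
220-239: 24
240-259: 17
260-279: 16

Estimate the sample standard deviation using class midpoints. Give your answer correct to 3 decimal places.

27.183

Midpoints: 189.5, 209.5, 229.5, 249.5, 269.5
n = 110, Σfm = 24665, mean = 224.2273
Σfm² = 5611107.5
Σf(m − x̄)² = Σfm² − (Σfm)²/n = 5611107.5 − 24665²/110 = 80541.8182
Sample variance = 80541.8182 / 109 = 738.9158
Standard deviation = √738.9158 = 27.1830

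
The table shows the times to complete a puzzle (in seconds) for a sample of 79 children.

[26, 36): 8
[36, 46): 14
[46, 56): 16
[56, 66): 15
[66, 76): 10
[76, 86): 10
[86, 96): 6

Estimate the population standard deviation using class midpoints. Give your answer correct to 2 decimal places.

17.54

Midpoints: 31, 41, 51, 61, 71, 81, 91
n = 79, Σfm = 4619, mean = 58.4684
Σfm² = 294359
Σf(m − x̄)² = Σfm² − (Σfm)²/n = 294359 − 4619²/79 = 24293.6709
Population variance = 24293.6709 / 79 = 307.5148
Standard deviation = √307.5148 = 17.5361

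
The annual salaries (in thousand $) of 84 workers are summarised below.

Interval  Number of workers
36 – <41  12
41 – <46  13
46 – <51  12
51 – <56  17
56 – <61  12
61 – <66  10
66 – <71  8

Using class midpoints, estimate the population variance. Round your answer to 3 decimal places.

Midpoints: 38.5, 43.5, 48.5, 53.5, 58.5, 63.5, 68.5
n = 84, Σfm = 4404, mean = 52.4286
Σfm² = 238199
Σf(m − x̄)² = Σfm² − (Σfm)²/n = 238199 − 4404²/84 = 7303.5714
Population variance = 7303.5714 / 84 = 86.9473

86.947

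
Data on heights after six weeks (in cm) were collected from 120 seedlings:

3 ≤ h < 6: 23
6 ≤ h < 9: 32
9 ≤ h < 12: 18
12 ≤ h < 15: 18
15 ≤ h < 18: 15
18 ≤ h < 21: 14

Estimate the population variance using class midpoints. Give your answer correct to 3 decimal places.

Midpoints: 4.5, 7.5, 10.5, 13.5, 16.5, 19.5
n = 120, Σfm = 1296, mean = 10.8000
Σfm² = 16938
Σf(m − x̄)² = Σfm² − (Σfm)²/n = 16938 − 1296²/120 = 2941.2000
Population variance = 2941.2000 / 120 = 24.5100

24.510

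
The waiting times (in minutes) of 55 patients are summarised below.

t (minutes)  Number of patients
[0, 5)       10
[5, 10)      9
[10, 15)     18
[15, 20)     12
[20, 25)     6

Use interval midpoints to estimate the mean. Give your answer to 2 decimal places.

Midpoints: 2.5, 7.5, 12.5, 17.5, 22.5
Σfm = 10×2.5 + 9×7.5 + 18×12.5 + 12×17.5 + 6×22.5 = 662.5
n = Σf = 55
Mean = 662.5 / 55 = 12.0455

12.05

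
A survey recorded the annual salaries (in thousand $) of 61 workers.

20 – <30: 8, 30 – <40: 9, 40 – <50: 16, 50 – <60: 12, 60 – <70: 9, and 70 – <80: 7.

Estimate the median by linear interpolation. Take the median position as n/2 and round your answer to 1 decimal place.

Cumulative frequencies: 8, 17, 33, 45, 54, 61
n = 61; position = n/2 = 30.5.
This falls in the class 40 – <50: L = 40, F = 17, f = 16, h = 10.
Median ≈ 40 + ((30.5 − 17) / 16) × 10 = 48.4375

48.4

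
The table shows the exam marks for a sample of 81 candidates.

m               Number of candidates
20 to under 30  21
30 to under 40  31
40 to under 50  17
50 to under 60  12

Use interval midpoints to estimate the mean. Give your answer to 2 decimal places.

Midpoints: 25, 35, 45, 55
Σfm = 21×25 + 31×35 + 17×45 + 12×55 = 3035
n = Σf = 81
Mean = 3035 / 81 = 37.4691

37.47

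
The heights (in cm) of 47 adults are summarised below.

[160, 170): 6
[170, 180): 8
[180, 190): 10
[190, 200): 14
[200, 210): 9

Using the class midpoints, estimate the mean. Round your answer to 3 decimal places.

Midpoints: 165, 175, 185, 195, 205
Σfm = 6×165 + 8×175 + 10×185 + 14×195 + 9×205 = 8815
n = Σf = 47
Mean = 8815 / 47 = 187.5532

187.553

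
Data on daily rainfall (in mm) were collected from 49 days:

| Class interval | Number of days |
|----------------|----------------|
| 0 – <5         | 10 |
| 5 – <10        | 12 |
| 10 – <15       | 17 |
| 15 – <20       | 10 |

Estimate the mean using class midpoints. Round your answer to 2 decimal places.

Midpoints: 2.5, 7.5, 12.5, 17.5
Σfm = 10×2.5 + 12×7.5 + 17×12.5 + 10×17.5 = 502.5
n = Σf = 49
Mean = 502.5 / 49 = 10.2551

10.26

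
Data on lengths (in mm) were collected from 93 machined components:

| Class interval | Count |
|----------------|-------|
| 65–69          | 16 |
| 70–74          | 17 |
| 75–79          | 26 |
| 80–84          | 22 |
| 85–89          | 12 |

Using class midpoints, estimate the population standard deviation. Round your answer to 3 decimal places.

6.369

Midpoints: 67, 72, 77, 82, 87
n = 93, Σfm = 7146, mean = 76.8387
Σfm² = 552862
Σf(m − x̄)² = Σfm² − (Σfm)²/n = 552862 − 7146²/93 = 3772.5806
Population variance = 3772.5806 / 93 = 40.5654
Standard deviation = √40.5654 = 6.3691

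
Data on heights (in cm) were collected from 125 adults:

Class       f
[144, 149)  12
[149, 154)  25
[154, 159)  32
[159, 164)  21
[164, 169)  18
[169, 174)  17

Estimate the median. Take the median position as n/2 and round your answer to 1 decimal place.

Cumulative frequencies: 12, 37, 69, 90, 108, 125
n = 125; position = n/2 = 62.5.
This falls in the class [154, 159): L = 154, F = 37, f = 32, h = 5.
Median ≈ 154 + ((62.5 − 37) / 32) × 5 = 157.9844

158.0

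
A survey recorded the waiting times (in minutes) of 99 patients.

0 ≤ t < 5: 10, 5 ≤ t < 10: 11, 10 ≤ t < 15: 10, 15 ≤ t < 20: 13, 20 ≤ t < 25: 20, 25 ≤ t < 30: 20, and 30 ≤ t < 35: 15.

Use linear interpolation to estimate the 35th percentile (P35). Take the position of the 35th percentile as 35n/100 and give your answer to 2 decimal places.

16.40

Cumulative frequencies: 10, 21, 31, 44, 64, 84, 99
n = 99; position = 35n/100 = 34.65.
This falls in the class 15 ≤ t < 20: L = 15, F = 31, f = 13, h = 5.
35th percentile ≈ 15 + ((34.65 − 31) / 13) × 5 = 16.4038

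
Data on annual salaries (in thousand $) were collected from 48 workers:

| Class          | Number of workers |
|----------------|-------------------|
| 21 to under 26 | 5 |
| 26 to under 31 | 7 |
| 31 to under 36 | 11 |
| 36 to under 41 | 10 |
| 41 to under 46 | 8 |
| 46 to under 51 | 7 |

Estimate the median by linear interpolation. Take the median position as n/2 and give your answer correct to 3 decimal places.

36.500

Cumulative frequencies: 5, 12, 23, 33, 41, 48
n = 48; position = n/2 = 24.
This falls in the class 36 to under 41: L = 36, F = 23, f = 10, h = 5.
Median ≈ 36 + ((24 − 23) / 10) × 5 = 36.5000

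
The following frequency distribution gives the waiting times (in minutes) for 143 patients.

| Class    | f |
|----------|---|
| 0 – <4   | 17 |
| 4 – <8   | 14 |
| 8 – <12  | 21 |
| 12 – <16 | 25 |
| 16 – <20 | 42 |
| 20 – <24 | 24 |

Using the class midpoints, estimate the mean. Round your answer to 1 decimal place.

13.7

Midpoints: 2, 6, 10, 14, 18, 22
Σfm = 17×2 + 14×6 + 21×10 + 25×14 + 42×18 + 24×22 = 1962
n = Σf = 143
Mean = 1962 / 143 = 13.7203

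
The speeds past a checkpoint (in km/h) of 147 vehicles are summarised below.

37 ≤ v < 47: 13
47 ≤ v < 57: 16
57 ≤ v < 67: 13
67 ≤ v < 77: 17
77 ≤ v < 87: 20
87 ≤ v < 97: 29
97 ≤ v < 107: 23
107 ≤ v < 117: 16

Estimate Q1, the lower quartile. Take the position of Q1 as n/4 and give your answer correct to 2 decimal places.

62.96

Cumulative frequencies: 13, 29, 42, 59, 79, 108, 131, 147
n = 147; position = n/4 = 36.75.
This falls in the class 57 ≤ v < 67: L = 57, F = 29, f = 13, h = 10.
Lower quartile ≈ 57 + ((36.75 − 29) / 13) × 10 = 62.9615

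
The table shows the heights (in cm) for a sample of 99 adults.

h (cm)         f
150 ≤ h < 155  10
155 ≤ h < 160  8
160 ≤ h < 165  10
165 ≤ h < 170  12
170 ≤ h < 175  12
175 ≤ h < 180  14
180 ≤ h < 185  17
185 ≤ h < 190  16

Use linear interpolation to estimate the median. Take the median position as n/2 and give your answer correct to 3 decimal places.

173.958

Cumulative frequencies: 10, 18, 28, 40, 52, 66, 83, 99
n = 99; position = n/2 = 49.5.
This falls in the class 170 ≤ h < 175: L = 170, F = 40, f = 12, h = 5.
Median ≈ 170 + ((49.5 − 40) / 12) × 5 = 173.9583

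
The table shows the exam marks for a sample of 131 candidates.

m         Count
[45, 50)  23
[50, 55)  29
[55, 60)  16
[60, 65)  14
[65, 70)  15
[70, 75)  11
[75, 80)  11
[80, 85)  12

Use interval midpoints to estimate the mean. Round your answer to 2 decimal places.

Midpoints: 47.5, 52.5, 57.5, 62.5, 67.5, 72.5, 77.5, 82.5
Σfm = 23×47.5 + 29×52.5 + 16×57.5 + 14×62.5 + 15×67.5 + 11×72.5 + 11×77.5 + 12×82.5 = 8062.5
n = Σf = 131
Mean = 8062.5 / 131 = 61.5458

61.55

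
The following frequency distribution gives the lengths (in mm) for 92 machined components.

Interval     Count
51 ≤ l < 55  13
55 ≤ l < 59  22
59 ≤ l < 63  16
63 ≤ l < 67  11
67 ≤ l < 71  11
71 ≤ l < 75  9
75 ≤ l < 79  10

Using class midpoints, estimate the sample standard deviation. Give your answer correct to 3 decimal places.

7.739

Midpoints: 53, 57, 61, 65, 69, 73, 77
n = 92, Σfm = 5820, mean = 63.2609
Σfm² = 373628
Σf(m − x̄)² = Σfm² − (Σfm)²/n = 373628 − 5820²/92 = 5449.7391
Sample variance = 5449.7391 / 91 = 59.8872
Standard deviation = √59.8872 = 7.7387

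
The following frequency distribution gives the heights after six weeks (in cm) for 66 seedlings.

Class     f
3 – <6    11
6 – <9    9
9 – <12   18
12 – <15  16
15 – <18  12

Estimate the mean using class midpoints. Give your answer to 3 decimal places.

10.909

Midpoints: 4.5, 7.5, 10.5, 13.5, 16.5
Σfm = 11×4.5 + 9×7.5 + 18×10.5 + 16×13.5 + 12×16.5 = 720
n = Σf = 66
Mean = 720 / 66 = 10.9091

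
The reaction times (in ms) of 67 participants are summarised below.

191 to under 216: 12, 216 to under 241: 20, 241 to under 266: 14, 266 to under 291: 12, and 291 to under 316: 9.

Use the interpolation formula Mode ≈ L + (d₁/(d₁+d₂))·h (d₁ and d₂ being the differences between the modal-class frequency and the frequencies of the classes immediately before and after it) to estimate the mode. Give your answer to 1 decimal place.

230.3

Modal class: 216 to under 241 (highest frequency 20).
d₁ = 20 − 12 = 8, d₂ = 20 − 14 = 6
Mode ≈ 216 + (8/(8+6)) × 25 = 216 + 14.2857 = 230.2857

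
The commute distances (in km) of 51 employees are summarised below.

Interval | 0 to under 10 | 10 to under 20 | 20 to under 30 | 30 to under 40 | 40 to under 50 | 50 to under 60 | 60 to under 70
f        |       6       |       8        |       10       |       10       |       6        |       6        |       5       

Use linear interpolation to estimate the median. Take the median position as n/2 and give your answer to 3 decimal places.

Cumulative frequencies: 6, 14, 24, 34, 40, 46, 51
n = 51; position = n/2 = 25.5.
This falls in the class 30 to under 40: L = 30, F = 24, f = 10, h = 10.
Median ≈ 30 + ((25.5 − 24) / 10) × 10 = 31.5000

31.500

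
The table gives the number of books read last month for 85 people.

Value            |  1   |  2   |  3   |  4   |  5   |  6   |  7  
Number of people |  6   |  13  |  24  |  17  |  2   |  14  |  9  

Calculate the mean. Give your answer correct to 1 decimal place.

Values: 1, 2, 3, 4, 5, 6, 7
Σfx = 6×1 + 13×2 + 24×3 + 17×4 + 2×5 + 14×6 + 9×7 = 329
n = Σf = 85
Mean = 329 / 85 = 3.8706

3.9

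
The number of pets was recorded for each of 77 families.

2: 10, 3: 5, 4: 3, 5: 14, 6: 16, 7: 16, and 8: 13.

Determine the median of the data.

Cumulative frequencies: 10, 15, 18, 32, 48, 64, 77
n = 77, so the median is the value in position (n+1)/2 = 39.
Position 39 falls at value 6.

6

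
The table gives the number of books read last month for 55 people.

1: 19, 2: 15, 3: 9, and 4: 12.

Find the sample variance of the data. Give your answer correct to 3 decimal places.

Values: 1, 2, 3, 4
n = 55, Σfx = 124, mean = 2.2545
Σfx² = 352
Σf(x − x̄)² = Σfx² − (Σfx)²/n = 352 − 124²/55 = 72.4364
Sample variance = 72.4364 / 54 = 1.3414

1.341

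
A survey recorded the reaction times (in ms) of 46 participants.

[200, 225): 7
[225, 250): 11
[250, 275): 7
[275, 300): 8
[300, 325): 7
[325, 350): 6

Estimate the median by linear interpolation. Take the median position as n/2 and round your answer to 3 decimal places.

Cumulative frequencies: 7, 18, 25, 33, 40, 46
n = 46; position = n/2 = 23.
This falls in the class [250, 275): L = 250, F = 18, f = 7, h = 25.
Median ≈ 250 + ((23 − 18) / 7) × 25 = 267.8571

267.857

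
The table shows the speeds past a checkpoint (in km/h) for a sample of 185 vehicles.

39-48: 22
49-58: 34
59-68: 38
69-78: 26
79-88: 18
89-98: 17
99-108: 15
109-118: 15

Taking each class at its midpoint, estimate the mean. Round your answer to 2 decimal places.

Midpoints: 43.5, 53.5, 63.5, 73.5, 83.5, 93.5, 103.5, 113.5
Σfm = 22×43.5 + 34×53.5 + 38×63.5 + 26×73.5 + 18×83.5 + 17×93.5 + 15×103.5 + 15×113.5 = 13447.5
n = Σf = 185
Mean = 13447.5 / 185 = 72.6892

72.69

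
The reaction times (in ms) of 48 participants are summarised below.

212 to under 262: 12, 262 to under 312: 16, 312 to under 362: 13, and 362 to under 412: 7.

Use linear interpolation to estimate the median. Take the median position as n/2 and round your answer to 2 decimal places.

Cumulative frequencies: 12, 28, 41, 48
n = 48; position = n/2 = 24.
This falls in the class 262 to under 312: L = 262, F = 12, f = 16, h = 50.
Median ≈ 262 + ((24 − 12) / 16) × 50 = 299.5000

299.50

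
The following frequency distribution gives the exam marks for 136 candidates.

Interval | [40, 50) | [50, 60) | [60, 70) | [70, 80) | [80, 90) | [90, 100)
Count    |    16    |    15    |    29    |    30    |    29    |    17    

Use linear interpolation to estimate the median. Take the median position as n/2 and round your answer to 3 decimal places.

Cumulative frequencies: 16, 31, 60, 90, 119, 136
n = 136; position = n/2 = 68.
This falls in the class [70, 80): L = 70, F = 60, f = 30, h = 10.
Median ≈ 70 + ((68 − 60) / 30) × 10 = 72.6667

72.667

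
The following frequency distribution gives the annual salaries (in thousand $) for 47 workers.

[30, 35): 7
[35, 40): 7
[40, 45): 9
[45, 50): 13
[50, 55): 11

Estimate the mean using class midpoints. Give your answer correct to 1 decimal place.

Midpoints: 32.5, 37.5, 42.5, 47.5, 52.5
Σfm = 7×32.5 + 7×37.5 + 9×42.5 + 13×47.5 + 11×52.5 = 2067.5
n = Σf = 47
Mean = 2067.5 / 47 = 43.9894

44.0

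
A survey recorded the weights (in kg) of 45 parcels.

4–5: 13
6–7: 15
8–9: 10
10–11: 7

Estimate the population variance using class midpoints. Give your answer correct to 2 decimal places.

Midpoints: 4.5, 6.5, 8.5, 10.5
n = 45, Σfm = 314.5, mean = 6.9889
Σfm² = 2391.25
Σf(m − x̄)² = Σfm² − (Σfm)²/n = 2391.25 − 314.5²/45 = 193.2444
Population variance = 193.2444 / 45 = 4.2943

4.29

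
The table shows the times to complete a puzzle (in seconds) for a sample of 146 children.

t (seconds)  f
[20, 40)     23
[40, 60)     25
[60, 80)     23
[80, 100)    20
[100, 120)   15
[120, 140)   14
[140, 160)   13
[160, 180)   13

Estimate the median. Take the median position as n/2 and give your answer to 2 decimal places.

82.00

Cumulative frequencies: 23, 48, 71, 91, 106, 120, 133, 146
n = 146; position = n/2 = 73.
This falls in the class [80, 100): L = 80, F = 71, f = 20, h = 20.
Median ≈ 80 + ((73 − 71) / 20) × 20 = 82.0000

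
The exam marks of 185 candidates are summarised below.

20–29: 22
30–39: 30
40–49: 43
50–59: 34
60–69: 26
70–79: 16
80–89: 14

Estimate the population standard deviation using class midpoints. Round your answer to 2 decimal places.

17.26

Midpoints: 24.5, 34.5, 44.5, 54.5, 64.5, 74.5, 84.5
n = 185, Σfm = 9392.5, mean = 50.7703
Σfm² = 531986.25
Σf(m − x̄)² = Σfm² − (Σfm)²/n = 531986.25 − 9392.5²/185 = 55126.4865
Population variance = 55126.4865 / 185 = 297.9810
Standard deviation = √297.9810 = 17.2621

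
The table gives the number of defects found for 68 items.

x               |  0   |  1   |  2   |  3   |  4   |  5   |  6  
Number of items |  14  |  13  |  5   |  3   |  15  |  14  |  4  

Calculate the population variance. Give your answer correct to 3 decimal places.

4.195

Values: 0, 1, 2, 3, 4, 5, 6
n = 68, Σfx = 186, mean = 2.7353
Σfx² = 794
Σf(x − x̄)² = Σfx² − (Σfx)²/n = 794 − 186²/68 = 285.2353
Population variance = 285.2353 / 68 = 4.1946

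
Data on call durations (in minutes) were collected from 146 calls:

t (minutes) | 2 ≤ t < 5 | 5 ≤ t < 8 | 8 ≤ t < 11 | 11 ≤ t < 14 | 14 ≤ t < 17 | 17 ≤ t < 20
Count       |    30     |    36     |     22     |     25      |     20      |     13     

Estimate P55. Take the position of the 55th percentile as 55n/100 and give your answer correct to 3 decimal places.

9.950

Cumulative frequencies: 30, 66, 88, 113, 133, 146
n = 146; position = 55n/100 = 80.3.
This falls in the class 8 ≤ t < 11: L = 8, F = 66, f = 22, h = 3.
55th percentile ≈ 8 + ((80.3 − 66) / 22) × 3 = 9.9500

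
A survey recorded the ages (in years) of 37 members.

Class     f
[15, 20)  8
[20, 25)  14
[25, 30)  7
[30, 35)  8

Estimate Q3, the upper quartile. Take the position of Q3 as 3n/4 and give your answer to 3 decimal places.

29.107

Cumulative frequencies: 8, 22, 29, 37
n = 37; position = 3n/4 = 27.75.
This falls in the class [25, 30): L = 25, F = 22, f = 7, h = 5.
Upper quartile ≈ 25 + ((27.75 − 22) / 7) × 5 = 29.1071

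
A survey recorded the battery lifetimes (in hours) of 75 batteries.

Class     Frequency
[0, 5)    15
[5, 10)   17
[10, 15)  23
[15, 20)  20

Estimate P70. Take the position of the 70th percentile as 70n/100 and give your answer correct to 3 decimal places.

Cumulative frequencies: 15, 32, 55, 75
n = 75; position = 70n/100 = 52.5.
This falls in the class [10, 15): L = 10, F = 32, f = 23, h = 5.
70th percentile ≈ 10 + ((52.5 − 32) / 23) × 5 = 14.4565

14.457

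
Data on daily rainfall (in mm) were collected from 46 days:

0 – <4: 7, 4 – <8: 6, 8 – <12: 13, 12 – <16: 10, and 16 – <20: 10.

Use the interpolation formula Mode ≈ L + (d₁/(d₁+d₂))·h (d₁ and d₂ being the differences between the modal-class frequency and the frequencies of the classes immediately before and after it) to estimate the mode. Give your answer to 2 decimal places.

10.80

Modal class: 8 – <12 (highest frequency 13).
d₁ = 13 − 6 = 7, d₂ = 13 − 10 = 3
Mode ≈ 8 + (7/(7+3)) × 4 = 8 + 2.8000 = 10.8000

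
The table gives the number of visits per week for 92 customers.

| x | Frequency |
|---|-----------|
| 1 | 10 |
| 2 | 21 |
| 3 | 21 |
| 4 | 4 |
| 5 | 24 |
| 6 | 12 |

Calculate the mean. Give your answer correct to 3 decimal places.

3.511

Values: 1, 2, 3, 4, 5, 6
Σfx = 10×1 + 21×2 + 21×3 + 4×4 + 24×5 + 12×6 = 323
n = Σf = 92
Mean = 323 / 92 = 3.5109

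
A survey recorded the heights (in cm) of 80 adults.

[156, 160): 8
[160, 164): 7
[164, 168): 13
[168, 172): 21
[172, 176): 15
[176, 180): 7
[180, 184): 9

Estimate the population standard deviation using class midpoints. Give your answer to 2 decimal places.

6.88

Midpoints: 158, 162, 166, 170, 174, 178, 182
n = 80, Σfm = 13620, mean = 170.2500
Σfm² = 2322592
Σf(m − x̄)² = Σfm² − (Σfm)²/n = 2322592 − 13620²/80 = 3787.0000
Population variance = 3787.0000 / 80 = 47.3375
Standard deviation = √47.3375 = 6.8802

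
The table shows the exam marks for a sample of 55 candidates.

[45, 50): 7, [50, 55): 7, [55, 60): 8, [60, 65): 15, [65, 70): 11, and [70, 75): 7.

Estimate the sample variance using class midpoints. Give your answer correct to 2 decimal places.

61.16

Midpoints: 47.5, 52.5, 57.5, 62.5, 67.5, 72.5
n = 55, Σfm = 3347.5, mean = 60.8636
Σfm² = 207043.75
Σf(m − x̄)² = Σfm² − (Σfm)²/n = 207043.75 − 3347.5²/55 = 3302.7273
Sample variance = 3302.7273 / 54 = 61.1616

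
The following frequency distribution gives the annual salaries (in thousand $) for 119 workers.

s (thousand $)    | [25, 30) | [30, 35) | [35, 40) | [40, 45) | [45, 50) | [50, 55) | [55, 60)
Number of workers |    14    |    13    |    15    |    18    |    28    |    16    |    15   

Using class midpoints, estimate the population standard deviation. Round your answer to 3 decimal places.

Midpoints: 27.5, 32.5, 37.5, 42.5, 47.5, 52.5, 57.5
n = 119, Σfm = 5167.5, mean = 43.4244
Σfm² = 234793.75
Σf(m − x̄)² = Σfm² − (Σfm)²/n = 234793.75 − 5167.5²/119 = 10398.3193
Population variance = 10398.3193 / 119 = 87.3808
Standard deviation = √87.3808 = 9.3478

9.348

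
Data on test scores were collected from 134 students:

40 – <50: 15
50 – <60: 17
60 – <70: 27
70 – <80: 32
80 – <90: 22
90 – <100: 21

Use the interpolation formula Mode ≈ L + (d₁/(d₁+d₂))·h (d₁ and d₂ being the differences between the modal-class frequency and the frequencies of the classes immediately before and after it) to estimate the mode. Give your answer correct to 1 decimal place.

Modal class: 70 – <80 (highest frequency 32).
d₁ = 32 − 27 = 5, d₂ = 32 − 22 = 10
Mode ≈ 70 + (5/(5+10)) × 10 = 70 + 3.3333 = 73.3333

73.3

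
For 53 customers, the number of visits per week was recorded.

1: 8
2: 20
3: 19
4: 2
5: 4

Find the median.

Cumulative frequencies: 8, 28, 47, 49, 53
n = 53, so the median is the value in position (n+1)/2 = 27.
Position 27 falls at value 2.

2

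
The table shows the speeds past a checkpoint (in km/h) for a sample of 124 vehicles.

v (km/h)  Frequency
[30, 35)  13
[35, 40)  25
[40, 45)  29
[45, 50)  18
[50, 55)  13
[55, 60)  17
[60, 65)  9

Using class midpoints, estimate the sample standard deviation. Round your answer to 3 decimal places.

Midpoints: 32.5, 37.5, 42.5, 47.5, 52.5, 57.5, 62.5
n = 124, Σfm = 5670, mean = 45.7258
Σfm² = 269075
Σf(m − x̄)² = Σfm² − (Σfm)²/n = 269075 − 5670²/124 = 9809.6774
Sample variance = 9809.6774 / 123 = 79.7535
Standard deviation = √79.7535 = 8.9305

8.930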